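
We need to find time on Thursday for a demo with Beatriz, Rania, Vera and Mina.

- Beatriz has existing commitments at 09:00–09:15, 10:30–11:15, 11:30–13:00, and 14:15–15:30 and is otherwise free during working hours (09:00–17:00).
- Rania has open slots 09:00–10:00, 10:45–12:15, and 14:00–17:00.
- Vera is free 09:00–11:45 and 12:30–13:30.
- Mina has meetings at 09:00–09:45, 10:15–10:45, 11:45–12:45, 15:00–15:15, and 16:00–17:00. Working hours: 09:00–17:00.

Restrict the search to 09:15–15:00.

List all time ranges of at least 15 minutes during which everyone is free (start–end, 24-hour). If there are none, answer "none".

09:45–10:00, 11:15–11:30

Beatriz free within 09:00–17:00: 09:15–10:30, 11:15–11:30, 13:00–14:15, 15:30–17:00.
Mina free within 09:00–17:00: 09:45–10:15, 10:45–11:45, 12:45–15:00, 15:15–16:00.
Beatriz ∩ Rania: 09:15–10:00, 11:15–11:30, 14:00–14:15, 15:30–17:00.
Beatriz ∩ Rania ∩ Vera: 09:15–10:00, 11:15–11:30.
Beatriz ∩ Rania ∩ Vera ∩ Mina: 09:45–10:00, 11:15–11:30.
Restricted to 09:15–15:00: 09:45–10:00, 11:15–11:30.
Windows ≥ 15 min: 09:45–10:00, 11:15–11:30.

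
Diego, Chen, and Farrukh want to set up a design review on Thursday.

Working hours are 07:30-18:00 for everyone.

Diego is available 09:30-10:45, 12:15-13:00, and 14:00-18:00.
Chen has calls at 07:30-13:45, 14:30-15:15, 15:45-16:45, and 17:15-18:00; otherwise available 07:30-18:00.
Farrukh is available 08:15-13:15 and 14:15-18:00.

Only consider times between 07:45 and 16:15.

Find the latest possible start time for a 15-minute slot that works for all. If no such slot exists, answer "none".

Chen free within 07:30–18:00: 13:45–14:30, 15:15–15:45, 16:45–17:15.
Diego ∩ Chen: 14:00–14:30, 15:15–15:45, 16:45–17:15.
Diego ∩ Chen ∩ Farrukh: 14:15–14:30, 15:15–15:45, 16:45–17:15.
Restricted to 07:45–16:15: 14:15–14:30, 15:15–15:45.
Windows ≥ 15 min: 14:15–14:30, 15:15–15:45.
Latest start in the last window 15:15–15:45 is 15:45 − 15 min = 15:30.

15:30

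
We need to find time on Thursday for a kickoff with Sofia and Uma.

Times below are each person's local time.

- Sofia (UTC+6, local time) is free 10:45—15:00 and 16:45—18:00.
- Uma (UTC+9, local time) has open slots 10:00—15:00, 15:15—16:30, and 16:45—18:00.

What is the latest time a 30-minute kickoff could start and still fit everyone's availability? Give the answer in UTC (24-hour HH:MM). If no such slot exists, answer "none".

08:30

Sofia → UTC: 04:45–09:00, 10:45–12:00.
Uma → UTC: 01:00–06:00, 06:15–07:30, 07:45–09:00.
Sofia ∩ Uma: 04:45–06:00, 06:15–07:30, 07:45–09:00.
Windows ≥ 30 min: 04:45–06:00, 06:15–07:30, 07:45–09:00.
Latest start in the last window 07:45–09:00 is 09:00 − 30 min = 08:30.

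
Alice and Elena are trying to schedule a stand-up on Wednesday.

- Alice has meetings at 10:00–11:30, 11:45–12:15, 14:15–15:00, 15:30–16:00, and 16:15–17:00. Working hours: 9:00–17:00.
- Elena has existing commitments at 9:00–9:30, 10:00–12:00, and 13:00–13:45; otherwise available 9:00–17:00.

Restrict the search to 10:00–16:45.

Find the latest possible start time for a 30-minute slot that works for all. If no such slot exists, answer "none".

Alice free within 09:00–17:00: 09:00–10:00, 11:30–11:45, 12:15–14:15, 15:00–15:30, 16:00–16:15.
Elena free within 09:00–17:00: 09:30–10:00, 12:00–13:00, 13:45–17:00.
Alice ∩ Elena: 09:30–10:00, 12:15–13:00, 13:45–14:15, 15:00–15:30, 16:00–16:15.
Restricted to 10:00–16:45: 12:15–13:00, 13:45–14:15, 15:00–15:30, 16:00–16:15.
Windows ≥ 30 min: 12:15–13:00, 13:45–14:15, 15:00–15:30.
Latest start in the last window 15:00–15:30 is 15:30 − 30 min = 15:00.

15:00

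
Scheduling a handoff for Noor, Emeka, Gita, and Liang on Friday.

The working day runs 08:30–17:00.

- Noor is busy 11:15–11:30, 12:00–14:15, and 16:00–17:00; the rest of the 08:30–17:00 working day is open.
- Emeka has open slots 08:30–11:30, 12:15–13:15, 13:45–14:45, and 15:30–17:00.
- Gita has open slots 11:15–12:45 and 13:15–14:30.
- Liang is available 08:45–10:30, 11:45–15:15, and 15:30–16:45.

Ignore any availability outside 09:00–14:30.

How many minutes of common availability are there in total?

15 minutes

Noor free within 08:30–17:00: 08:30–11:15, 11:30–12:00, 14:15–16:00.
Noor ∩ Emeka: 08:30–11:15, 14:15–14:45, 15:30–16:00.
Noor ∩ Emeka ∩ Gita: 14:15–14:30.
Noor ∩ Emeka ∩ Gita ∩ Liang: 14:15–14:30.
Restricted to 09:00–14:30: 14:15–14:30.
Total common minutes: 15.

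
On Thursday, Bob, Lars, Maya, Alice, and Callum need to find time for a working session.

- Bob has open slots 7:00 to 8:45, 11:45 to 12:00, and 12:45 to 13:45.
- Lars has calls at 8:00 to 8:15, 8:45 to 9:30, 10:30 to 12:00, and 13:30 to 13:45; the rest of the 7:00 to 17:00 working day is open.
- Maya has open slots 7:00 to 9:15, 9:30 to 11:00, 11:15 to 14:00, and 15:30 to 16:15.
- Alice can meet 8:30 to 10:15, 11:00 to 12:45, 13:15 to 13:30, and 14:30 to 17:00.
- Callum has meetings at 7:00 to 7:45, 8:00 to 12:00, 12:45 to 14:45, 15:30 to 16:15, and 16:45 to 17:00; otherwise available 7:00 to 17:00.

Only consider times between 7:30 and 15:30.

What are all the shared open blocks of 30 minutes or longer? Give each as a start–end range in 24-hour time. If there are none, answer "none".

none

Lars free within 07:00–17:00: 07:00–08:00, 08:15–08:45, 09:30–10:30, 12:00–13:30, 13:45–17:00.
Callum free within 07:00–17:00: 07:45–08:00, 12:00–12:45, 14:45–15:30, 16:15–16:45.
Bob ∩ Lars: 07:00–08:00, 08:15–08:45, 12:45–13:30.
Bob ∩ Lars ∩ Maya: 07:00–08:00, 08:15–08:45, 12:45–13:30.
Bob ∩ Lars ∩ Maya ∩ Alice: 08:30–08:45, 13:15–13:30.
Bob ∩ Lars ∩ Maya ∩ Alice ∩ Callum: (none).
Restricted to 07:30–15:30: (none).
Windows ≥ 30 min: (none).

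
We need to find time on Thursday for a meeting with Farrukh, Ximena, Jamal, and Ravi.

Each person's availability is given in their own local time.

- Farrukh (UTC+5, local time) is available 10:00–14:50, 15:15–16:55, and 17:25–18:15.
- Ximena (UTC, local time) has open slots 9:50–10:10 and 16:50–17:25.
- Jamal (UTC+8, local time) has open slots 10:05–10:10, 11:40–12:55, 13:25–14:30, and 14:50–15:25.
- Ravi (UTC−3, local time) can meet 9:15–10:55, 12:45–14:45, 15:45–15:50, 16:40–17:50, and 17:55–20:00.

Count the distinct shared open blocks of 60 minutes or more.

0

Farrukh → UTC: 05:00–09:50, 10:15–11:55, 12:25–13:15.
Ximena → UTC: 09:50–10:10, 16:50–17:25.
Jamal → UTC: 02:05–02:10, 03:40–04:55, 05:25–06:30, 06:50–07:25.
Ravi → UTC: 12:15–13:55, 15:45–17:45, 18:45–18:50, 19:40–20:50, 20:55–23:00.
Farrukh ∩ Ximena: (none).
Farrukh ∩ Ximena ∩ Jamal: (none).
Farrukh ∩ Ximena ∩ Jamal ∩ Ravi: (none).
Windows ≥ 60 min: (none).
That's 0 windows.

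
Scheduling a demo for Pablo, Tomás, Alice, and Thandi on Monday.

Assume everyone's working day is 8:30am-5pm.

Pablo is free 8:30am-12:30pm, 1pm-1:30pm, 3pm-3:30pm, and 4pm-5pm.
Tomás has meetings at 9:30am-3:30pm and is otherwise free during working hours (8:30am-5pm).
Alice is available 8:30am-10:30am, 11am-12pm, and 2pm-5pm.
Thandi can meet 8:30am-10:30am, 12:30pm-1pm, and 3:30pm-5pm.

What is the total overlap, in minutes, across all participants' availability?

Tomás free within 08:30–17:00: 08:30–09:30, 15:30–17:00.
Pablo ∩ Tomás: 08:30–09:30, 16:00–17:00.
Pablo ∩ Tomás ∩ Alice: 08:30–09:30, 16:00–17:00.
Pablo ∩ Tomás ∩ Alice ∩ Thandi: 08:30–09:30, 16:00–17:00.
Total common minutes: 60 + 60 = 120.

120 minutes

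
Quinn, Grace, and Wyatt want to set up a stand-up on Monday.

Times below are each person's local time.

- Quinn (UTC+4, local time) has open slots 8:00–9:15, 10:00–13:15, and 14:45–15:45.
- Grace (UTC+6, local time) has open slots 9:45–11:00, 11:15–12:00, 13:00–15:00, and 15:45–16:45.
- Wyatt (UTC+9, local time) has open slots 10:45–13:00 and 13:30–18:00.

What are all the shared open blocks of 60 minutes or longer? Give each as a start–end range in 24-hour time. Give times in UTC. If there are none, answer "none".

Quinn → UTC: 04:00–05:15, 06:00–09:15, 10:45–11:45.
Grace → UTC: 03:45–05:00, 05:15–06:00, 07:00–09:00, 09:45–10:45.
Wyatt → UTC: 01:45–04:00, 04:30–09:00.
Quinn ∩ Grace: 04:00–05:00, 07:00–09:00.
Quinn ∩ Grace ∩ Wyatt: 04:30–05:00, 07:00–09:00.
Windows ≥ 60 min: 07:00–09:00.

07:00–09:00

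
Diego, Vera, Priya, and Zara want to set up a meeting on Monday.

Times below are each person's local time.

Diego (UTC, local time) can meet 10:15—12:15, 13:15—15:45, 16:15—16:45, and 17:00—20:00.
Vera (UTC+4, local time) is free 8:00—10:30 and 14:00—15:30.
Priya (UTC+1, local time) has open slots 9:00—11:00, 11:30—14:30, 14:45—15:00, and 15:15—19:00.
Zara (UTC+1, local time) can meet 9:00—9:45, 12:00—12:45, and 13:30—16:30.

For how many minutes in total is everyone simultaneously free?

Diego → UTC: 10:15–12:15, 13:15–15:45, 16:15–16:45, 17:00–20:00.
Vera → UTC: 04:00–06:30, 10:00–11:30.
Priya → UTC: 08:00–10:00, 10:30–13:30, 13:45–14:00, 14:15–18:00.
Zara → UTC: 08:00–08:45, 11:00–11:45, 12:30–15:30.
Diego ∩ Vera: 10:15–11:30.
Diego ∩ Vera ∩ Priya: 10:30–11:30.
Diego ∩ Vera ∩ Priya ∩ Zara: 11:00–11:30.
Total common minutes: 30.

30 minutes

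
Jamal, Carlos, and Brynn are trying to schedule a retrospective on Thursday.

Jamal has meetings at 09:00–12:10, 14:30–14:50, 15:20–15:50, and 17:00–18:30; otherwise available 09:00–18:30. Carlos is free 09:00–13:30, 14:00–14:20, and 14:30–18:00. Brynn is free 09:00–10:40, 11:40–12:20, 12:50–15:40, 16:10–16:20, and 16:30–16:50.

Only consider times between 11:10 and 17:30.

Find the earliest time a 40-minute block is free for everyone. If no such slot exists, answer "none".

12:50

Jamal free within 09:00–18:30: 12:10–14:30, 14:50–15:20, 15:50–17:00.
Jamal ∩ Carlos: 12:10–13:30, 14:00–14:20, 14:50–15:20, 15:50–17:00.
Jamal ∩ Carlos ∩ Brynn: 12:10–12:20, 12:50–13:30, 14:00–14:20, 14:50–15:20, 16:10–16:20, 16:30–16:50.
Restricted to 11:10–17:30: 12:10–12:20, 12:50–13:30, 14:00–14:20, 14:50–15:20, 16:10–16:20, 16:30–16:50.
Windows ≥ 40 min: 12:50–13:30.
Earliest such window starts at 12:50.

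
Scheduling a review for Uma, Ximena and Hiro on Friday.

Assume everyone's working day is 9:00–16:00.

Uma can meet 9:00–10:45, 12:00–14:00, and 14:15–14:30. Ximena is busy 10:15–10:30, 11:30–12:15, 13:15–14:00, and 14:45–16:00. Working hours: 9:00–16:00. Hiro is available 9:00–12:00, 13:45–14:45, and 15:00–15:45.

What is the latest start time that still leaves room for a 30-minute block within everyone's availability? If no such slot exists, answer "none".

Ximena free within 09:00–16:00: 09:00–10:15, 10:30–11:30, 12:15–13:15, 14:00–14:45.
Uma ∩ Ximena: 09:00–10:15, 10:30–10:45, 12:15–13:15, 14:15–14:30.
Uma ∩ Ximena ∩ Hiro: 09:00–10:15, 10:30–10:45, 14:15–14:30.
Windows ≥ 30 min: 09:00–10:15.
Latest start in the last window 09:00–10:15 is 10:15 − 30 min = 09:45.

09:45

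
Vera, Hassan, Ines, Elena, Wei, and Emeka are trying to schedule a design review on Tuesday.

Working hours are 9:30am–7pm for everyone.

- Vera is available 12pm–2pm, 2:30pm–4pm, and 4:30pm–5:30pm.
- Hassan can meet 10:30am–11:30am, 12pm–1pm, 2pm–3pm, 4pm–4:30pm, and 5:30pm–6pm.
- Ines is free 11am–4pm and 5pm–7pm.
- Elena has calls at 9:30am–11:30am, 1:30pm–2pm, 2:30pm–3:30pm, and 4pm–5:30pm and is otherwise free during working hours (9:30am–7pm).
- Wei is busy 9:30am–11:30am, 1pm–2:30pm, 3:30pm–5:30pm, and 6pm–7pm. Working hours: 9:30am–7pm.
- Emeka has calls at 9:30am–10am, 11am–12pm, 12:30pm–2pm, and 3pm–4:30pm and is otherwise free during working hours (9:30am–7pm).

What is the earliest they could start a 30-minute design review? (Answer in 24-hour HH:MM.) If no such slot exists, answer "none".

Elena free within 09:30–19:00: 11:30–13:30, 14:00–14:30, 15:30–16:00, 17:30–19:00.
Wei free within 09:30–19:00: 11:30–13:00, 14:30–15:30, 17:30–18:00.
Emeka free within 09:30–19:00: 10:00–11:00, 12:00–12:30, 14:00–15:00, 16:30–19:00.
Vera ∩ Hassan: 12:00–13:00, 14:30–15:00.
Vera ∩ Hassan ∩ Ines: 12:00–13:00, 14:30–15:00.
Vera ∩ Hassan ∩ Ines ∩ Elena: 12:00–13:00.
Vera ∩ Hassan ∩ Ines ∩ Elena ∩ Wei: 12:00–13:00.
Vera ∩ Hassan ∩ Ines ∩ Elena ∩ Wei ∩ Emeka: 12:00–12:30.
Windows ≥ 30 min: 12:00–12:30.
Earliest such window starts at 12:00.

12:00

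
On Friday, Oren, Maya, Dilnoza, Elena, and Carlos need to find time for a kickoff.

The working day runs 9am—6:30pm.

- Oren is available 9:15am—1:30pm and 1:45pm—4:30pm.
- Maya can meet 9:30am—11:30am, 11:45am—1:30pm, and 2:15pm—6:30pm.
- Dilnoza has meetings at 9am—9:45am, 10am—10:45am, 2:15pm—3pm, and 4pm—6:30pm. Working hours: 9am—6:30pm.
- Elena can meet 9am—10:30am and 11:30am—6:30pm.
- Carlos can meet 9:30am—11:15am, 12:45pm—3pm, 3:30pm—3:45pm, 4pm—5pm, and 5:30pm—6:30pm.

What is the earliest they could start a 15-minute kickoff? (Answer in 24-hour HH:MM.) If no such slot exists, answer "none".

Dilnoza free within 09:00–18:30: 09:45–10:00, 10:45–14:15, 15:00–16:00.
Oren ∩ Maya: 09:30–11:30, 11:45–13:30, 14:15–16:30.
Oren ∩ Maya ∩ Dilnoza: 09:45–10:00, 10:45–11:30, 11:45–13:30, 15:00–16:00.
Oren ∩ Maya ∩ Dilnoza ∩ Elena: 09:45–10:00, 11:45–13:30, 15:00–16:00.
Oren ∩ Maya ∩ Dilnoza ∩ Elena ∩ Carlos: 09:45–10:00, 12:45–13:30, 15:30–15:45.
Windows ≥ 15 min: 09:45–10:00, 12:45–13:30, 15:30–15:45.
Earliest such window starts at 09:45.

09:45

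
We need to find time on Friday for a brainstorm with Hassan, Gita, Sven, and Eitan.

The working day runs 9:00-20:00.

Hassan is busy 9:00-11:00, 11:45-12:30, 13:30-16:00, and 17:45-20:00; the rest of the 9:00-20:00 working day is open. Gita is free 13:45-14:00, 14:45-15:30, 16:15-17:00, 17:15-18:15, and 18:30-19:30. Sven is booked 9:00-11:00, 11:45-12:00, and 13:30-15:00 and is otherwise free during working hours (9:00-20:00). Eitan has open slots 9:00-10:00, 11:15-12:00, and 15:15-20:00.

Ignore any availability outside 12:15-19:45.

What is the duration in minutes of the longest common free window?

45 minutes

Hassan free within 09:00–20:00: 11:00–11:45, 12:30–13:30, 16:00–17:45.
Sven free within 09:00–20:00: 11:00–11:45, 12:00–13:30, 15:00–20:00.
Hassan ∩ Gita: 16:15–17:00, 17:15–17:45.
Hassan ∩ Gita ∩ Sven: 16:15–17:00, 17:15–17:45.
Hassan ∩ Gita ∩ Sven ∩ Eitan: 16:15–17:00, 17:15–17:45.
Restricted to 12:15–19:45: 16:15–17:00, 17:15–17:45.
Common window lengths: 45, 30 min; longest is 45.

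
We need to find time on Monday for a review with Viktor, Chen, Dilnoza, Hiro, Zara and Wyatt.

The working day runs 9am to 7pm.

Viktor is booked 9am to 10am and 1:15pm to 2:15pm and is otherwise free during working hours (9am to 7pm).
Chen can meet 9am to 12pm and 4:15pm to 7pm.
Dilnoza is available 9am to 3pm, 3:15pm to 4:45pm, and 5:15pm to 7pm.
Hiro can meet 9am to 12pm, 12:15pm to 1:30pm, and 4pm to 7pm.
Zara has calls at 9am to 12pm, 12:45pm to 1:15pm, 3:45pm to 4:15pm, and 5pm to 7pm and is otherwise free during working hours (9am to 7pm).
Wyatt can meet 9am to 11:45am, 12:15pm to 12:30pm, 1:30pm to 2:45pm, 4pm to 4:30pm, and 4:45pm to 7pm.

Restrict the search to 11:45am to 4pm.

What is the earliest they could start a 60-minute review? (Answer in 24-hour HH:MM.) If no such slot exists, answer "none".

none

Viktor free within 09:00–19:00: 10:00–13:15, 14:15–19:00.
Zara free within 09:00–19:00: 12:00–12:45, 13:15–15:45, 16:15–17:00.
Viktor ∩ Chen: 10:00–12:00, 16:15–19:00.
Viktor ∩ Chen ∩ Dilnoza: 10:00–12:00, 16:15–16:45, 17:15–19:00.
Viktor ∩ Chen ∩ Dilnoza ∩ Hiro: 10:00–12:00, 16:15–16:45, 17:15–19:00.
Viktor ∩ Chen ∩ Dilnoza ∩ Hiro ∩ Zara: 16:15–16:45.
Viktor ∩ Chen ∩ Dilnoza ∩ Hiro ∩ Zara ∩ Wyatt: 16:15–16:30.
Restricted to 11:45–16:00: (none).
Windows ≥ 60 min: (none).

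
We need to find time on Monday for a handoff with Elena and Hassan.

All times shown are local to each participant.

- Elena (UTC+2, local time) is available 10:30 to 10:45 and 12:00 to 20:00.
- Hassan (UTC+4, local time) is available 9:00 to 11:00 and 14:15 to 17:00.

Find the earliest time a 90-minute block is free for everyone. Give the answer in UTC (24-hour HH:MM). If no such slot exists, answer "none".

Elena → UTC: 08:30–08:45, 10:00–18:00.
Hassan → UTC: 05:00–07:00, 10:15–13:00.
Elena ∩ Hassan: 10:15–13:00.
Windows ≥ 90 min: 10:15–13:00.
Earliest such window starts at 10:15.

10:15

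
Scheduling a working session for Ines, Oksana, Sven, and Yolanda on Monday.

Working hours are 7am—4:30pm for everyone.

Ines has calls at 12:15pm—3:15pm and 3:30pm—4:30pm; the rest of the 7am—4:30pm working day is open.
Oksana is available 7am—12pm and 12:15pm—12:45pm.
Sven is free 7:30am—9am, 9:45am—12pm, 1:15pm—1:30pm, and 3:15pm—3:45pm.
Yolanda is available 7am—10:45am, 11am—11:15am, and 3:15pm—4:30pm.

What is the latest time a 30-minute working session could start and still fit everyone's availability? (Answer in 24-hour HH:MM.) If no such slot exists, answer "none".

10:15

Ines free within 07:00–16:30: 07:00–12:15, 15:15–15:30.
Ines ∩ Oksana: 07:00–12:00.
Ines ∩ Oksana ∩ Sven: 07:30–09:00, 09:45–12:00.
Ines ∩ Oksana ∩ Sven ∩ Yolanda: 07:30–09:00, 09:45–10:45, 11:00–11:15.
Windows ≥ 30 min: 07:30–09:00, 09:45–10:45.
Latest start in the last window 09:45–10:45 is 10:45 − 30 min = 10:15.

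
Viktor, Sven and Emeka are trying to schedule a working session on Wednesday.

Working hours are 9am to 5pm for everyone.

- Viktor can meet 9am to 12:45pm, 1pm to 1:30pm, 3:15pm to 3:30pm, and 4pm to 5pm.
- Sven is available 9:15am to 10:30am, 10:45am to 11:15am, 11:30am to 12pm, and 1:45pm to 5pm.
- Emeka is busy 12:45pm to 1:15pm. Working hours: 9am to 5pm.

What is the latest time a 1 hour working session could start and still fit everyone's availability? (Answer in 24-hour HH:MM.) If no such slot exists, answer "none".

Emeka free within 09:00–17:00: 09:00–12:45, 13:15–17:00.
Viktor ∩ Sven: 09:15–10:30, 10:45–11:15, 11:30–12:00, 15:15–15:30, 16:00–17:00.
Viktor ∩ Sven ∩ Emeka: 09:15–10:30, 10:45–11:15, 11:30–12:00, 15:15–15:30, 16:00–17:00.
Windows ≥ 60 min: 09:15–10:30, 16:00–17:00.
Latest start in the last window 16:00–17:00 is 17:00 − 60 min = 16:00.

16:00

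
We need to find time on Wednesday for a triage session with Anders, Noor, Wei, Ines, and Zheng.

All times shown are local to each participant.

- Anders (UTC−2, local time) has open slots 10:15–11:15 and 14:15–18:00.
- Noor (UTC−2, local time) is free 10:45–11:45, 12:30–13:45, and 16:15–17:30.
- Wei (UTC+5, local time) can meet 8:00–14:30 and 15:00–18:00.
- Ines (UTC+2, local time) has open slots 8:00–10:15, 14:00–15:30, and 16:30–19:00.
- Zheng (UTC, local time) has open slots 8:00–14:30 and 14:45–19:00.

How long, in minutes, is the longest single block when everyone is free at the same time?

15 minutes

Anders → UTC: 12:15–13:15, 16:15–20:00.
Noor → UTC: 12:45–13:45, 14:30–15:45, 18:15–19:30.
Wei → UTC: 03:00–09:30, 10:00–13:00.
Ines → UTC: 06:00–08:15, 12:00–13:30, 14:30–17:00.
Zheng → UTC: 08:00–14:30, 14:45–19:00.
Anders ∩ Noor: 12:45–13:15, 18:15–19:30.
Anders ∩ Noor ∩ Wei: 12:45–13:00.
Anders ∩ Noor ∩ Wei ∩ Ines: 12:45–13:00.
Anders ∩ Noor ∩ Wei ∩ Ines ∩ Zheng: 12:45–13:00.
Single common window of 15 minutes.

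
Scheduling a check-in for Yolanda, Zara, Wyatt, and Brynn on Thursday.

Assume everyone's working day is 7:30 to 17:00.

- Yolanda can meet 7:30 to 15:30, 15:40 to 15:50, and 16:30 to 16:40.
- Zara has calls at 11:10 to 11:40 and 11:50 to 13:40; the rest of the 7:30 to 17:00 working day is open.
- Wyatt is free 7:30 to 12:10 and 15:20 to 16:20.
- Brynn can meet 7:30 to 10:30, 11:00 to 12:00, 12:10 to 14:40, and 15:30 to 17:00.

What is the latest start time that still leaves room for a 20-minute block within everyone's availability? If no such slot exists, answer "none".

Zara free within 07:30–17:00: 07:30–11:10, 11:40–11:50, 13:40–17:00.
Yolanda ∩ Zara: 07:30–11:10, 11:40–11:50, 13:40–15:30, 15:40–15:50, 16:30–16:40.
Yolanda ∩ Zara ∩ Wyatt: 07:30–11:10, 11:40–11:50, 15:20–15:30, 15:40–15:50.
Yolanda ∩ Zara ∩ Wyatt ∩ Brynn: 07:30–10:30, 11:00–11:10, 11:40–11:50, 15:40–15:50.
Windows ≥ 20 min: 07:30–10:30.
Latest start in the last window 07:30–10:30 is 10:30 − 20 min = 10:10.

10:10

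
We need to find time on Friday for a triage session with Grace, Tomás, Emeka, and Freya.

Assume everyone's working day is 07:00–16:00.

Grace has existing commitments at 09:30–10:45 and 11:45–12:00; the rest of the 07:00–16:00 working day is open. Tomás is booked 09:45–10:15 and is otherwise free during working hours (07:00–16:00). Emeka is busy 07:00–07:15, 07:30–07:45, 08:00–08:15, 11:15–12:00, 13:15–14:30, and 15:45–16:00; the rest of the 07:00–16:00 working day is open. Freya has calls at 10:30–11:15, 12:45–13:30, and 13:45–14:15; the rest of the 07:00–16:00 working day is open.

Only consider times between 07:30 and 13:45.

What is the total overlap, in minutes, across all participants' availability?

135 minutes

Grace free within 07:00–16:00: 07:00–09:30, 10:45–11:45, 12:00–16:00.
Tomás free within 07:00–16:00: 07:00–09:45, 10:15–16:00.
Emeka free within 07:00–16:00: 07:15–07:30, 07:45–08:00, 08:15–11:15, 12:00–13:15, 14:30–15:45.
Freya free within 07:00–16:00: 07:00–10:30, 11:15–12:45, 13:30–13:45, 14:15–16:00.
Grace ∩ Tomás: 07:00–09:30, 10:45–11:45, 12:00–16:00.
Grace ∩ Tomás ∩ Emeka: 07:15–07:30, 07:45–08:00, 08:15–09:30, 10:45–11:15, 12:00–13:15, 14:30–15:45.
Grace ∩ Tomás ∩ Emeka ∩ Freya: 07:15–07:30, 07:45–08:00, 08:15–09:30, 12:00–12:45, 14:30–15:45.
Restricted to 07:30–13:45: 07:45–08:00, 08:15–09:30, 12:00–12:45.
Total common minutes: 15 + 75 + 45 = 135.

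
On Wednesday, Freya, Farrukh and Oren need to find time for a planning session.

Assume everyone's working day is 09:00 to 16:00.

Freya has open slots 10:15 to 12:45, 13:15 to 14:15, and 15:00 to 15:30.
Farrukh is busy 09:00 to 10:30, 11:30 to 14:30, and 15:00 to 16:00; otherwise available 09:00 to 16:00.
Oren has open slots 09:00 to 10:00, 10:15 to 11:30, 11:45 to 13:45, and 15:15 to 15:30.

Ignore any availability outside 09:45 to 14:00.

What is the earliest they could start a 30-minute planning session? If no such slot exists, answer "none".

Farrukh free within 09:00–16:00: 10:30–11:30, 14:30–15:00.
Freya ∩ Farrukh: 10:30–11:30.
Freya ∩ Farrukh ∩ Oren: 10:30–11:30.
Restricted to 09:45–14:00: 10:30–11:30.
Windows ≥ 30 min: 10:30–11:30.
Earliest such window starts at 10:30.

10:30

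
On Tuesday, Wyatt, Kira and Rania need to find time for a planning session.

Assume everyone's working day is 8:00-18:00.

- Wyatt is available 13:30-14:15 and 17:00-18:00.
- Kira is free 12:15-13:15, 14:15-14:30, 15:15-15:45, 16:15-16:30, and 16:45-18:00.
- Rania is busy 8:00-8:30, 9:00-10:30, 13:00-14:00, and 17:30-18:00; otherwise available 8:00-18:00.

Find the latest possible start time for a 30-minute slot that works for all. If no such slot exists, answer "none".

17:00

Rania free within 08:00–18:00: 08:30–09:00, 10:30–13:00, 14:00–17:30.
Wyatt ∩ Kira: 17:00–18:00.
Wyatt ∩ Kira ∩ Rania: 17:00–17:30.
Windows ≥ 30 min: 17:00–17:30.
Latest start in the last window 17:00–17:30 is 17:30 − 30 min = 17:00.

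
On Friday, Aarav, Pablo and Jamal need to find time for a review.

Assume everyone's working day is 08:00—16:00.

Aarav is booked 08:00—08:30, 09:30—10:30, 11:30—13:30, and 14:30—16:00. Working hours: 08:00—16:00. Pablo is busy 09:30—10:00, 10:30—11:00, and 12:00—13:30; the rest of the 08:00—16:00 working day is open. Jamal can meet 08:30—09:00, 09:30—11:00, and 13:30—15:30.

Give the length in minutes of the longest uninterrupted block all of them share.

60 minutes

Aarav free within 08:00–16:00: 08:30–09:30, 10:30–11:30, 13:30–14:30.
Pablo free within 08:00–16:00: 08:00–09:30, 10:00–10:30, 11:00–12:00, 13:30–16:00.
Aarav ∩ Pablo: 08:30–09:30, 11:00–11:30, 13:30–14:30.
Aarav ∩ Pablo ∩ Jamal: 08:30–09:00, 13:30–14:30.
Common window lengths: 30, 60 min; longest is 60.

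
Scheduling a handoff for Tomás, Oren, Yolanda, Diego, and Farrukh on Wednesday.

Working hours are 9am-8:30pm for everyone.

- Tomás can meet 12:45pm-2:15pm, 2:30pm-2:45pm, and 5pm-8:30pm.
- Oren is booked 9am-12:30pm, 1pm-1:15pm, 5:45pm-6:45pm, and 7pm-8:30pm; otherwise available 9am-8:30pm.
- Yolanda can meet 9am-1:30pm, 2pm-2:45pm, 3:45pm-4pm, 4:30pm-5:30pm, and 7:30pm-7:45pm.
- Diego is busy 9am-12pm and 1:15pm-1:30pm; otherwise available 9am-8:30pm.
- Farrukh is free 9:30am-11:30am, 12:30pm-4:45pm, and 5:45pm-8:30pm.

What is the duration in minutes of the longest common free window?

15 minutes

Oren free within 09:00–20:30: 12:30–13:00, 13:15–17:45, 18:45–19:00.
Diego free within 09:00–20:30: 12:00–13:15, 13:30–20:30.
Tomás ∩ Oren: 12:45–13:00, 13:15–14:15, 14:30–14:45, 17:00–17:45, 18:45–19:00.
Tomás ∩ Oren ∩ Yolanda: 12:45–13:00, 13:15–13:30, 14:00–14:15, 14:30–14:45, 17:00–17:30.
Tomás ∩ Oren ∩ Yolanda ∩ Diego: 12:45–13:00, 14:00–14:15, 14:30–14:45, 17:00–17:30.
Tomás ∩ Oren ∩ Yolanda ∩ Diego ∩ Farrukh: 12:45–13:00, 14:00–14:15, 14:30–14:45.
Common window lengths: 15, 15, 15 min; longest is 15.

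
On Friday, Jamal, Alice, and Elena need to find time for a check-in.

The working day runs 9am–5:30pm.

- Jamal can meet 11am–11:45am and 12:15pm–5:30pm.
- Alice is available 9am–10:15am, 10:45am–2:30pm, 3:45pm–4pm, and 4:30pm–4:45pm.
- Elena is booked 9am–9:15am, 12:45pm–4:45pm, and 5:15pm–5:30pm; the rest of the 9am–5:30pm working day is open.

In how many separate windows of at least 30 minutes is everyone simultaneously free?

Elena free within 09:00–17:30: 09:15–12:45, 16:45–17:15.
Jamal ∩ Alice: 11:00–11:45, 12:15–14:30, 15:45–16:00, 16:30–16:45.
Jamal ∩ Alice ∩ Elena: 11:00–11:45, 12:15–12:45.
Windows ≥ 30 min: 11:00–11:45, 12:15–12:45.
That's 2 windows.

2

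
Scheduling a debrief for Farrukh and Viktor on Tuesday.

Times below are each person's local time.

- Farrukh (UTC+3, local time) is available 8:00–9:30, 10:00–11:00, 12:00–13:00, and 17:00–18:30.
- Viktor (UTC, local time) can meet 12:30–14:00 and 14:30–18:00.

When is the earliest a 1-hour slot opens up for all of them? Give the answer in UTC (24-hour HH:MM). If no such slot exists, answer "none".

Farrukh → UTC: 05:00–06:30, 07:00–08:00, 09:00–10:00, 14:00–15:30.
Viktor → UTC: 12:30–14:00, 14:30–18:00.
Farrukh ∩ Viktor: 14:30–15:30.
Windows ≥ 60 min: 14:30–15:30.
Earliest such window starts at 14:30.

14:30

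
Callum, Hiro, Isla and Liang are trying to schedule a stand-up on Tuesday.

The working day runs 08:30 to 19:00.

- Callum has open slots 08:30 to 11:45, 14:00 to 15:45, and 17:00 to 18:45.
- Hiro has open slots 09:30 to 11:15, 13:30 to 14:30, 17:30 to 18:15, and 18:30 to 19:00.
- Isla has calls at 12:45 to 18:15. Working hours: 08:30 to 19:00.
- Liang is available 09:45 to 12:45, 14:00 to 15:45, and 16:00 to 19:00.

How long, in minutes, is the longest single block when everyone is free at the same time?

90 minutes

Isla free within 08:30–19:00: 08:30–12:45, 18:15–19:00.
Callum ∩ Hiro: 09:30–11:15, 14:00–14:30, 17:30–18:15, 18:30–18:45.
Callum ∩ Hiro ∩ Isla: 09:30–11:15, 18:30–18:45.
Callum ∩ Hiro ∩ Isla ∩ Liang: 09:45–11:15, 18:30–18:45.
Common window lengths: 90, 15 min; longest is 90.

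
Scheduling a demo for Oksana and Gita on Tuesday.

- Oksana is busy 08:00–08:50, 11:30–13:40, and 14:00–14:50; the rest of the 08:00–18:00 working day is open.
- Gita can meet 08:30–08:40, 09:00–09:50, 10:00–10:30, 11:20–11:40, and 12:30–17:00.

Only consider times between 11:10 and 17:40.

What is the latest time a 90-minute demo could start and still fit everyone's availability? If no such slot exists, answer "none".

Oksana free within 08:00–18:00: 08:50–11:30, 13:40–14:00, 14:50–18:00.
Oksana ∩ Gita: 09:00–09:50, 10:00–10:30, 11:20–11:30, 13:40–14:00, 14:50–17:00.
Restricted to 11:10–17:40: 11:20–11:30, 13:40–14:00, 14:50–17:00.
Windows ≥ 90 min: 14:50–17:00.
Latest start in the last window 14:50–17:00 is 17:00 − 90 min = 15:30.

15:30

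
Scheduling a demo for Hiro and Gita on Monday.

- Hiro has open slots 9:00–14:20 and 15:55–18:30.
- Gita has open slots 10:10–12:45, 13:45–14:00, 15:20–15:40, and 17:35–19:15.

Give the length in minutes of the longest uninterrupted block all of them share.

155 minutes

Hiro ∩ Gita: 10:10–12:45, 13:45–14:00, 17:35–18:30.
Common window lengths: 155, 15, 55 min; longest is 155.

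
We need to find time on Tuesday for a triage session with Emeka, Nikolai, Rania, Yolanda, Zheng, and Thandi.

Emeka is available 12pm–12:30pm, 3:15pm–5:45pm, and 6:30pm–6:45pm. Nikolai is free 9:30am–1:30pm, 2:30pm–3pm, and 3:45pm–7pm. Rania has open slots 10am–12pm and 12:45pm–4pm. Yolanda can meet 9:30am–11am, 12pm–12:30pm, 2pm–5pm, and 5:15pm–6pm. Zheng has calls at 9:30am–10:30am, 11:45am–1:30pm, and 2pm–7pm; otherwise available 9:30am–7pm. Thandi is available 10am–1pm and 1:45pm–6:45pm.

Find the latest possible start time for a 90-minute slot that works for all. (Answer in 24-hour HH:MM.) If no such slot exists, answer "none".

none

Zheng free within 09:30–19:00: 10:30–11:45, 13:30–14:00.
Emeka ∩ Nikolai: 12:00–12:30, 15:45–17:45, 18:30–18:45.
Emeka ∩ Nikolai ∩ Rania: 15:45–16:00.
Emeka ∩ Nikolai ∩ Rania ∩ Yolanda: 15:45–16:00.
Emeka ∩ Nikolai ∩ Rania ∩ Yolanda ∩ Zheng: (none).
Emeka ∩ Nikolai ∩ Rania ∩ Yolanda ∩ Zheng ∩ Thandi: (none).
Windows ≥ 90 min: (none).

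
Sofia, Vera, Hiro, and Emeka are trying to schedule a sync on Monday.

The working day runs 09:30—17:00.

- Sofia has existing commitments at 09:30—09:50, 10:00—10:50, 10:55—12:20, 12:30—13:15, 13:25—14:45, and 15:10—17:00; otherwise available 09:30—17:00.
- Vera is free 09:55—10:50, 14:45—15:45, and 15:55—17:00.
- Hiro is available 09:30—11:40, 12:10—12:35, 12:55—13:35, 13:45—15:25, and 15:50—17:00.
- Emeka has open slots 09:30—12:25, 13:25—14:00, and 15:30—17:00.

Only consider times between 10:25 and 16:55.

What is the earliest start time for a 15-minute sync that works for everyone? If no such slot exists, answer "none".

none

Sofia free within 09:30–17:00: 09:50–10:00, 10:50–10:55, 12:20–12:30, 13:15–13:25, 14:45–15:10.
Sofia ∩ Vera: 09:55–10:00, 14:45–15:10.
Sofia ∩ Vera ∩ Hiro: 09:55–10:00, 14:45–15:10.
Sofia ∩ Vera ∩ Hiro ∩ Emeka: 09:55–10:00.
Restricted to 10:25–16:55: (none).
Windows ≥ 15 min: (none).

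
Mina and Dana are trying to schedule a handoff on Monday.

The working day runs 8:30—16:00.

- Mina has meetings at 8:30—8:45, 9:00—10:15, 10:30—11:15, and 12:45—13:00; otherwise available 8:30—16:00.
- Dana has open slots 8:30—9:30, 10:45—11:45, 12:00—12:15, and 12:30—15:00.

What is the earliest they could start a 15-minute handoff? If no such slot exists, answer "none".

Mina free within 08:30–16:00: 08:45–09:00, 10:15–10:30, 11:15–12:45, 13:00–16:00.
Mina ∩ Dana: 08:45–09:00, 11:15–11:45, 12:00–12:15, 12:30–12:45, 13:00–15:00.
Windows ≥ 15 min: 08:45–09:00, 11:15–11:45, 12:00–12:15, 12:30–12:45, 13:00–15:00.
Earliest such window starts at 08:45.

08:45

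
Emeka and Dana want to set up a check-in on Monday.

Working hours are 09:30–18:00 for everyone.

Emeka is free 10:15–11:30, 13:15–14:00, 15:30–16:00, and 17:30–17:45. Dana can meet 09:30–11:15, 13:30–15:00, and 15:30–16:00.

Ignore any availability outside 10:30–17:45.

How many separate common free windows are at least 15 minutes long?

Emeka ∩ Dana: 10:15–11:15, 13:30–14:00, 15:30–16:00.
Restricted to 10:30–17:45: 10:30–11:15, 13:30–14:00, 15:30–16:00.
Windows ≥ 15 min: 10:30–11:15, 13:30–14:00, 15:30–16:00.
That's 3 windows.

3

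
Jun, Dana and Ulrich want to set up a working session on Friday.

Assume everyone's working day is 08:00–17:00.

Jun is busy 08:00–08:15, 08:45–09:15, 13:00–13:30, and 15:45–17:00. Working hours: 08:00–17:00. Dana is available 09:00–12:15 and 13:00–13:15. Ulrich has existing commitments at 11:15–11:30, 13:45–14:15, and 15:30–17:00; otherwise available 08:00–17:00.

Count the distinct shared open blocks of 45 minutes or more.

2

Jun free within 08:00–17:00: 08:15–08:45, 09:15–13:00, 13:30–15:45.
Ulrich free within 08:00–17:00: 08:00–11:15, 11:30–13:45, 14:15–15:30.
Jun ∩ Dana: 09:15–12:15.
Jun ∩ Dana ∩ Ulrich: 09:15–11:15, 11:30–12:15.
Windows ≥ 45 min: 09:15–11:15, 11:30–12:15.
That's 2 windows.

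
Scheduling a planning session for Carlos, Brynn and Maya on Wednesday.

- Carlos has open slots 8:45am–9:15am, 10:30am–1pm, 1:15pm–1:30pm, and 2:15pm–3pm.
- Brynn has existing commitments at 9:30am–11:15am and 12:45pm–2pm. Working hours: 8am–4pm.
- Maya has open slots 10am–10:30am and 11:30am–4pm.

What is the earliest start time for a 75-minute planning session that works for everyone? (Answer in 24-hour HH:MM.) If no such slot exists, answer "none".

Brynn free within 08:00–16:00: 08:00–09:30, 11:15–12:45, 14:00–16:00.
Carlos ∩ Brynn: 08:45–09:15, 11:15–12:45, 14:15–15:00.
Carlos ∩ Brynn ∩ Maya: 11:30–12:45, 14:15–15:00.
Windows ≥ 75 min: 11:30–12:45.
Earliest such window starts at 11:30.

11:30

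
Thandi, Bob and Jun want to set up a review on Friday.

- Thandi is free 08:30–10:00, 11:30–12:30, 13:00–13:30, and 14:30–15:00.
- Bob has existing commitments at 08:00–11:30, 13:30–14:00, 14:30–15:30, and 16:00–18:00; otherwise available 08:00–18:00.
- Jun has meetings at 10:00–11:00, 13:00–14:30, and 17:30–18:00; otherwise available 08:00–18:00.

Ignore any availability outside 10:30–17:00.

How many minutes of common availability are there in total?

Bob free within 08:00–18:00: 11:30–13:30, 14:00–14:30, 15:30–16:00.
Jun free within 08:00–18:00: 08:00–10:00, 11:00–13:00, 14:30–17:30.
Thandi ∩ Bob: 11:30–12:30, 13:00–13:30.
Thandi ∩ Bob ∩ Jun: 11:30–12:30.
Restricted to 10:30–17:00: 11:30–12:30.
Total common minutes: 60.

60 minutes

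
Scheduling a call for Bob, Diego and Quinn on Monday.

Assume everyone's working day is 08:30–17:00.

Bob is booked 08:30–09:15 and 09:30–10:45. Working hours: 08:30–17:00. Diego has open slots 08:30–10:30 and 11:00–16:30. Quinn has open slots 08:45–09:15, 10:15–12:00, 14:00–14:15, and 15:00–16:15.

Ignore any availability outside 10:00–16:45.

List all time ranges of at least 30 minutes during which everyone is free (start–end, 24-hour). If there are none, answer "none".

Bob free within 08:30–17:00: 09:15–09:30, 10:45–17:00.
Bob ∩ Diego: 09:15–09:30, 11:00–16:30.
Bob ∩ Diego ∩ Quinn: 11:00–12:00, 14:00–14:15, 15:00–16:15.
Restricted to 10:00–16:45: 11:00–12:00, 14:00–14:15, 15:00–16:15.
Windows ≥ 30 min: 11:00–12:00, 15:00–16:15.

11:00–12:00, 15:00–16:15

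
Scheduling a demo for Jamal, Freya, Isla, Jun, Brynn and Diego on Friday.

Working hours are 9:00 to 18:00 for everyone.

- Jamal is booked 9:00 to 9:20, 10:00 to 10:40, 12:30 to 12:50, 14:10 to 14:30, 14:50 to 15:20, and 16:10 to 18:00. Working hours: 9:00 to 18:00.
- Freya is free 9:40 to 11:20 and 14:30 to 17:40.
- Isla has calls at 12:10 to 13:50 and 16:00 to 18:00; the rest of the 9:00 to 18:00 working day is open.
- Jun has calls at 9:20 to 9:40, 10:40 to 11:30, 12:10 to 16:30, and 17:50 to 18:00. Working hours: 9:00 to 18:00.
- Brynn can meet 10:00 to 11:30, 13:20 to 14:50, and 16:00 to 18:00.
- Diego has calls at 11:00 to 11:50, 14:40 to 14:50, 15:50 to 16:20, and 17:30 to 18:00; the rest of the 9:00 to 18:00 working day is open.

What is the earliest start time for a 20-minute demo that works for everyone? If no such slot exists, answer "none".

Jamal free within 09:00–18:00: 09:20–10:00, 10:40–12:30, 12:50–14:10, 14:30–14:50, 15:20–16:10.
Isla free within 09:00–18:00: 09:00–12:10, 13:50–16:00.
Jun free within 09:00–18:00: 09:00–09:20, 09:40–10:40, 11:30–12:10, 16:30–17:50.
Diego free within 09:00–18:00: 09:00–11:00, 11:50–14:40, 14:50–15:50, 16:20–17:30.
Jamal ∩ Freya: 09:40–10:00, 10:40–11:20, 14:30–14:50, 15:20–16:10.
Jamal ∩ Freya ∩ Isla: 09:40–10:00, 10:40–11:20, 14:30–14:50, 15:20–16:00.
Jamal ∩ Freya ∩ Isla ∩ Jun: 09:40–10:00.
Jamal ∩ Freya ∩ Isla ∩ Jun ∩ Brynn: (none).
Jamal ∩ Freya ∩ Isla ∩ Jun ∩ Brynn ∩ Diego: (none).
Windows ≥ 20 min: (none).

none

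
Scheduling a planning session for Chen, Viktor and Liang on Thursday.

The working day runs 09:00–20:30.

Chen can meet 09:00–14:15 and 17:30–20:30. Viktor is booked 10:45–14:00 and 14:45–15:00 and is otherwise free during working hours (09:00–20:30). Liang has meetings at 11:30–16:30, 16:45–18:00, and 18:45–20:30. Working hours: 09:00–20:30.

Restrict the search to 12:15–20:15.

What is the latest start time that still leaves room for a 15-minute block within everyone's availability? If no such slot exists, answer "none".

18:30

Viktor free within 09:00–20:30: 09:00–10:45, 14:00–14:45, 15:00–20:30.
Liang free within 09:00–20:30: 09:00–11:30, 16:30–16:45, 18:00–18:45.
Chen ∩ Viktor: 09:00–10:45, 14:00–14:15, 17:30–20:30.
Chen ∩ Viktor ∩ Liang: 09:00–10:45, 18:00–18:45.
Restricted to 12:15–20:15: 18:00–18:45.
Windows ≥ 15 min: 18:00–18:45.
Latest start in the last window 18:00–18:45 is 18:45 − 15 min = 18:30.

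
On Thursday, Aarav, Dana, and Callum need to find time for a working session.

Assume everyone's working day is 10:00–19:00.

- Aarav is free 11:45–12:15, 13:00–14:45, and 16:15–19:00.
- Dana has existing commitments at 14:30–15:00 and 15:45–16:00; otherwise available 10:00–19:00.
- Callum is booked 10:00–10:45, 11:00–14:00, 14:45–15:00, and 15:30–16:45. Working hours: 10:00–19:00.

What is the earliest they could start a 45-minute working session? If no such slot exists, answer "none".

Dana free within 10:00–19:00: 10:00–14:30, 15:00–15:45, 16:00–19:00.
Callum free within 10:00–19:00: 10:45–11:00, 14:00–14:45, 15:00–15:30, 16:45–19:00.
Aarav ∩ Dana: 11:45–12:15, 13:00–14:30, 16:15–19:00.
Aarav ∩ Dana ∩ Callum: 14:00–14:30, 16:45–19:00.
Windows ≥ 45 min: 16:45–19:00.
Earliest such window starts at 16:45.

16:45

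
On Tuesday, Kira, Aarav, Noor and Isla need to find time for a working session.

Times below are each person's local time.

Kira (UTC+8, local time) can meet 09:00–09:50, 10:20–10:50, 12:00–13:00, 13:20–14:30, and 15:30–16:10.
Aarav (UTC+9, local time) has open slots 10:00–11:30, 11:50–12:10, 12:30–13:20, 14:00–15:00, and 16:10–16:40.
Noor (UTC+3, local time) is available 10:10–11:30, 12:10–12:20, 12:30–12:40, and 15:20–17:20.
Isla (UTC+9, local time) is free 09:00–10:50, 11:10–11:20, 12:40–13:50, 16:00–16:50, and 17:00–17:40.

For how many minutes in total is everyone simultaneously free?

Kira → UTC: 01:00–01:50, 02:20–02:50, 04:00–05:00, 05:20–06:30, 07:30–08:10.
Aarav → UTC: 01:00–02:30, 02:50–03:10, 03:30–04:20, 05:00–06:00, 07:10–07:40.
Noor → UTC: 07:10–08:30, 09:10–09:20, 09:30–09:40, 12:20–14:20.
Isla → UTC: 00:00–01:50, 02:10–02:20, 03:40–04:50, 07:00–07:50, 08:00–08:40.
Kira ∩ Aarav: 01:00–01:50, 02:20–02:30, 04:00–04:20, 05:20–06:00, 07:30–07:40.
Kira ∩ Aarav ∩ Noor: 07:30–07:40.
Kira ∩ Aarav ∩ Noor ∩ Isla: 07:30–07:40.
Total common minutes: 10.

10 minutes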